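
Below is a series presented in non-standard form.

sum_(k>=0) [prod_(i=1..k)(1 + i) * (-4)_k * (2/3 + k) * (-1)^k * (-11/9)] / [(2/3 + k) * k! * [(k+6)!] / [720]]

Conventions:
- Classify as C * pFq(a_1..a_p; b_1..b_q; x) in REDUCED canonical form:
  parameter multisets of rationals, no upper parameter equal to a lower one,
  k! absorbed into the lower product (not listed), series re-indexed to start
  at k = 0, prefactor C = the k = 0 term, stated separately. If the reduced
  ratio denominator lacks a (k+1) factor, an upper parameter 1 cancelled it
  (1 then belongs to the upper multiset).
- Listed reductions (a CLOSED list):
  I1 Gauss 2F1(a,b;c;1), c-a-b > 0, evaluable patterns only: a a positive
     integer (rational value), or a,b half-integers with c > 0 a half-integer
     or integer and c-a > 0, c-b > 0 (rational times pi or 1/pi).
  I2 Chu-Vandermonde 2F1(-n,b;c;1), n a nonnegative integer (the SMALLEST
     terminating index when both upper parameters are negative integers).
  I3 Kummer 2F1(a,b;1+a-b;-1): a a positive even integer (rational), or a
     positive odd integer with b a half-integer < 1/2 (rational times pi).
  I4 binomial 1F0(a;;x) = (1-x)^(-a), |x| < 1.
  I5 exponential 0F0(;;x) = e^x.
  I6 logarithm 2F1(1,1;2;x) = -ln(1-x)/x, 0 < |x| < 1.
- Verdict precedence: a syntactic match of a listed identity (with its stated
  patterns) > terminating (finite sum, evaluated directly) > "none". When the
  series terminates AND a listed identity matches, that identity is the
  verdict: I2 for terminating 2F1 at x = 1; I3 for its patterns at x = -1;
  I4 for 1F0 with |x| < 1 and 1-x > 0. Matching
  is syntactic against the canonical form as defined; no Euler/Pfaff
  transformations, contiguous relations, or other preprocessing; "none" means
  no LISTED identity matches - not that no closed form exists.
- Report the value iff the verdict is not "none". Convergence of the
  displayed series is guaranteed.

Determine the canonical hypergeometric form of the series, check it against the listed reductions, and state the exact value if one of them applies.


The series (x = -1) is 2F1: upper {-4, 2}, lower {7}, prefactor -11/9. Verdict: Kummer (I3) matches (x = -1; c = 7 equals 1+a-b for upper {-4, 2}: listed pattern). Exact value: -11/3.

The tell: t_0 = -11/9 here, and the running product (C = -11/9, x = -1) telescopes to a rising factorial.
Consecutive-term ratio: r(k) = (-1) * (k-4) (k+2) / [(k+7) (k+1)] - rational in k. x = (-1); t_0 = -11/9; negate the roots.


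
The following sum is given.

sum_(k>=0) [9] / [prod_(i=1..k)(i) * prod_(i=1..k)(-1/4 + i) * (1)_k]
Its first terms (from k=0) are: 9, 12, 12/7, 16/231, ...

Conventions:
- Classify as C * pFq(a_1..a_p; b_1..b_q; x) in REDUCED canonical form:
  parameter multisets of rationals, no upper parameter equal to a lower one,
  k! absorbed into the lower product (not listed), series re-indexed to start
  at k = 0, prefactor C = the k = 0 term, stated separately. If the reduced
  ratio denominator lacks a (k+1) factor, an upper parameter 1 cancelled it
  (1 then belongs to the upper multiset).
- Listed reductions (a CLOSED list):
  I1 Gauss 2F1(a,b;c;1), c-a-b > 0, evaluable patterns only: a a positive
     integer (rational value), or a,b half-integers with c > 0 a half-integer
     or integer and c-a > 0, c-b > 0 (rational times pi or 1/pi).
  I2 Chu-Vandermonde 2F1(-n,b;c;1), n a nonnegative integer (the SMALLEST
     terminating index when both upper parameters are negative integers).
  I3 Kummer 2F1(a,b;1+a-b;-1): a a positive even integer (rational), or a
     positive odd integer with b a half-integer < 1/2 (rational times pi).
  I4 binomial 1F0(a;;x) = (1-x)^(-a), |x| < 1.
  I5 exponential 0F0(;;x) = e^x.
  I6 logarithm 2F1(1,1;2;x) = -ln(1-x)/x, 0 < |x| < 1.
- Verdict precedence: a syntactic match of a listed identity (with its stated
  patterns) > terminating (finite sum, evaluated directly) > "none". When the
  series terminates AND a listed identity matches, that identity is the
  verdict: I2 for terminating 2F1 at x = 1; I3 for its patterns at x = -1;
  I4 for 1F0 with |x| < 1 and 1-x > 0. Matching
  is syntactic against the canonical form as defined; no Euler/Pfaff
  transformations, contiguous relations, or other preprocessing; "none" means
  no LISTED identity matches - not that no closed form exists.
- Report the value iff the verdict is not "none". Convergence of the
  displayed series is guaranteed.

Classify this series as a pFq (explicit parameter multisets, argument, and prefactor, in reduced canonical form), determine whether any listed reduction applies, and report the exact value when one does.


The tell: t_0 being 9, the product of the first k integers (prefactor 9) is k!.
Consecutive-term ratio: r(k) = 1 * 1 / [(k+3/4) (k+1) (k+1)] - rational in k. x = 1; t_0 = 9; negate the roots.

Classification (C = 9): 0F2 with upper {-}, lower {3/4, 1}, argument x = 1. Verdict: none here - no I1-I6 shape fits x = 1 with lower {3/4, 1}.


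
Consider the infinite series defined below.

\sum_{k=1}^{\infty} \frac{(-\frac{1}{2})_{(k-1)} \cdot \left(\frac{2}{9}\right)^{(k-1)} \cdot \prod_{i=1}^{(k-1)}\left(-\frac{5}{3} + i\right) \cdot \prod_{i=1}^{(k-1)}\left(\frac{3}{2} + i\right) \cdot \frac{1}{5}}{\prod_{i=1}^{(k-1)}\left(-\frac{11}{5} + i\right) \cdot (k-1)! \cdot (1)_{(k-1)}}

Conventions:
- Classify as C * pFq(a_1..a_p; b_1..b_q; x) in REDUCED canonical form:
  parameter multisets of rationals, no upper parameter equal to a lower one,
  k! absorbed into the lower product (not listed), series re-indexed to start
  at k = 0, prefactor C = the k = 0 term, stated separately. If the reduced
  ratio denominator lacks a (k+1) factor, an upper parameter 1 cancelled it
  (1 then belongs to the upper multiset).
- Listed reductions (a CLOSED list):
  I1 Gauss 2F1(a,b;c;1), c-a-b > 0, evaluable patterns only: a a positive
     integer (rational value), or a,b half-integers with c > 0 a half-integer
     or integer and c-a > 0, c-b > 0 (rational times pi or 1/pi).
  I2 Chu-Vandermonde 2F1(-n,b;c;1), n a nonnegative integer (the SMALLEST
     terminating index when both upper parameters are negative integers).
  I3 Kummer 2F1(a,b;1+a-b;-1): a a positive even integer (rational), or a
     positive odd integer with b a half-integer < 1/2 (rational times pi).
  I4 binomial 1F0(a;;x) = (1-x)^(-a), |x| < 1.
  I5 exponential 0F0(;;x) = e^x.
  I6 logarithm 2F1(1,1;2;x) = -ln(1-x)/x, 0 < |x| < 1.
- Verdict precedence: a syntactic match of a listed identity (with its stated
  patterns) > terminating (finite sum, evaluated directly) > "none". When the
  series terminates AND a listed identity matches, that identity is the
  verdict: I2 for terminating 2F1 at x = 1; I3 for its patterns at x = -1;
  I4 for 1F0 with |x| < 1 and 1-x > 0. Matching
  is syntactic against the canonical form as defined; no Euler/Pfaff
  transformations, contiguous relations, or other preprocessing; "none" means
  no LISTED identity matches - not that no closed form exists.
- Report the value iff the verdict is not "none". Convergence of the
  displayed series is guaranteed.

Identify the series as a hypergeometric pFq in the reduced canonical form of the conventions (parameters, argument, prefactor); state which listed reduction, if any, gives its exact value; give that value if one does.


Prefactor \frac{1}{5}, argument \frac{2}{9}: 3F2 with upper {-\frac{2}{3}, -\frac{1}{2}, \frac{5}{2}} over lower {-\frac{6}{5}, 1}. Verdict: none. Every listed pattern misses the 3F2 form at \frac{2}{9}, upper {-\frac{2}{3}, -\frac{1}{2}, \frac{5}{2}}.

Key observation: t_0 = \frac{1}{5} here, and the lower running product (C = 1/5) is a rising factorial.
Step ratio: r(k) = \frac{2}{9} * (k-\frac{2}{3}) (k-\frac{1}{2}) (k+\frac{5}{2}) / [(k-\frac{6}{5}) (k+1) (k+1)] - rational in k. x = \frac{2}{9}; t_0 = \frac{1}{5}; negate the roots.


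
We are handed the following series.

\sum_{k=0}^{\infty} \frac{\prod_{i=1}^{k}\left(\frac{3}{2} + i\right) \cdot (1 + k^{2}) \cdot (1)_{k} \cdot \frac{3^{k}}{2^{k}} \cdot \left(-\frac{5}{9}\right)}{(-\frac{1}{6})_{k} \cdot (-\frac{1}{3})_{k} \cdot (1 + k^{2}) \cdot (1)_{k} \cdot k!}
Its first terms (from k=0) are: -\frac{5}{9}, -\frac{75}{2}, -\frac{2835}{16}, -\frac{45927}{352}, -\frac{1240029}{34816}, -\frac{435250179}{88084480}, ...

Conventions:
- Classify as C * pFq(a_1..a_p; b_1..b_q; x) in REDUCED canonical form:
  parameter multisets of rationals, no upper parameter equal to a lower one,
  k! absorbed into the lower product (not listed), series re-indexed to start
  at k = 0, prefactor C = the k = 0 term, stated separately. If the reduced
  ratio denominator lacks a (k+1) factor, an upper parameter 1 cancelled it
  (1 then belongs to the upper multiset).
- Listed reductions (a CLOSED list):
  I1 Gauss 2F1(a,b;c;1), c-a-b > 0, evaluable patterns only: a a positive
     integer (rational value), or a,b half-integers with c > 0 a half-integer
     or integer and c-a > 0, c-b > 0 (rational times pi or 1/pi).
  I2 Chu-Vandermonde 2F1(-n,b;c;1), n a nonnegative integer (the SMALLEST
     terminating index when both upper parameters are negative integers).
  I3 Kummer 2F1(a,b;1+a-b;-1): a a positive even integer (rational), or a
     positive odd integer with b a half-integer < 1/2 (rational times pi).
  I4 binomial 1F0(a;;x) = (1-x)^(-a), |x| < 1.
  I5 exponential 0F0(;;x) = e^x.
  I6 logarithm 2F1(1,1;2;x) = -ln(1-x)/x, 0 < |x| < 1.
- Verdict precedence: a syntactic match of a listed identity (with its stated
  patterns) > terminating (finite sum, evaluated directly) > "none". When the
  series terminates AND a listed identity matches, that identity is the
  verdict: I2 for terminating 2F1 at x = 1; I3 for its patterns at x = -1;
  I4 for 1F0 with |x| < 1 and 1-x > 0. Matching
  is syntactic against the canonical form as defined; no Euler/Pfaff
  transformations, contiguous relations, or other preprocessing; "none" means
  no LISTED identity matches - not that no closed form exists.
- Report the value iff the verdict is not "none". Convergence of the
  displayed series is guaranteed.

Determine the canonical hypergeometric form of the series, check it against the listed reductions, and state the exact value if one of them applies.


Reduced: x = \frac{3}{2}, 1F2, upper = {\frac{5}{2}}, lower = {-\frac{1}{3}, -\frac{1}{6}}, C = -\frac{5}{9}. Verdict: none (x = \frac{3}{2}): each listed identity misses the multisets {\frac{5}{2}} ; {-\frac{1}{3}, -\frac{1}{6}}.

Key step: x = \frac{3}{2} and the two geometric factors (C = -5/9, x = 3/2) combine into one argument.
Term ratio: r(k) = \frac{3}{2} * (k+\frac{5}{2}) / [(k-\frac{1}{3}) (k-\frac{1}{6}) (k+1)] - rational in k. x = \frac{3}{2}; t_0 = -\frac{5}{9}; negate the roots.


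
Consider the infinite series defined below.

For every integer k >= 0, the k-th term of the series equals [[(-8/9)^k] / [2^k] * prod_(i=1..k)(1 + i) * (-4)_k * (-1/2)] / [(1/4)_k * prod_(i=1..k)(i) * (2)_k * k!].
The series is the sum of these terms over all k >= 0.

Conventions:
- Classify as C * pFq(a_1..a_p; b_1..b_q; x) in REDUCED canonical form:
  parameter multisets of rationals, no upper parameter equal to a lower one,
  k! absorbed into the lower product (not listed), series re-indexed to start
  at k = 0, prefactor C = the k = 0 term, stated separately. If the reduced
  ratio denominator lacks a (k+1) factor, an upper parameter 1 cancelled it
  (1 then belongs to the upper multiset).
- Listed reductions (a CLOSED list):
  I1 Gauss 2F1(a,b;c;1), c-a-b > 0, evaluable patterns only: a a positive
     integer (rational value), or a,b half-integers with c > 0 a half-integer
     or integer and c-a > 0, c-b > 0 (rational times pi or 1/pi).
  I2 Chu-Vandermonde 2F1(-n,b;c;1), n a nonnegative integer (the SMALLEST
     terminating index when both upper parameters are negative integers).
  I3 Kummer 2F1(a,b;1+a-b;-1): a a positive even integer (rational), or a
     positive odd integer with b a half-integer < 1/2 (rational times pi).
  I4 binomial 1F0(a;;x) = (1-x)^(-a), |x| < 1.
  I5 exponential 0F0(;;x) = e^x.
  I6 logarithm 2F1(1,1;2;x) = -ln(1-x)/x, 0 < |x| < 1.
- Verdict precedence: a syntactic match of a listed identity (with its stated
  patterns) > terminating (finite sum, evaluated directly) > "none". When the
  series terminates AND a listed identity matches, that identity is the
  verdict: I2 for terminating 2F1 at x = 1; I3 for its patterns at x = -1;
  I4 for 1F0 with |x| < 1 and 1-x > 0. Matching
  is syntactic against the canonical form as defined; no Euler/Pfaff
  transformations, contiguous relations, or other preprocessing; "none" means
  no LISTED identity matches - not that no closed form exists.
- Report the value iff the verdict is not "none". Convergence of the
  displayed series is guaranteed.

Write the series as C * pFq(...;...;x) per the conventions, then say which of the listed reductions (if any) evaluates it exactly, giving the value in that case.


With C = -1/2: the canonical form is 1F2(-4; 1/4, 1; -4/9). Verdict: terminating - no listed pattern fits, but -4 in the upper list cuts the series at k = 4; direct evaluation. Exact value: -116197499/23029110.

Key observation: with t_0 = -1/2, the two k-th powers (C = -1/2, x = -4/9) combine into one argument.
Term ratio: r(k) = (-4/9) * (k-4) / [(k+1/4) (k+1) (k+1)] - rational in k, leading ratio (-4/9); with t_0 = -1/2, classification follows.


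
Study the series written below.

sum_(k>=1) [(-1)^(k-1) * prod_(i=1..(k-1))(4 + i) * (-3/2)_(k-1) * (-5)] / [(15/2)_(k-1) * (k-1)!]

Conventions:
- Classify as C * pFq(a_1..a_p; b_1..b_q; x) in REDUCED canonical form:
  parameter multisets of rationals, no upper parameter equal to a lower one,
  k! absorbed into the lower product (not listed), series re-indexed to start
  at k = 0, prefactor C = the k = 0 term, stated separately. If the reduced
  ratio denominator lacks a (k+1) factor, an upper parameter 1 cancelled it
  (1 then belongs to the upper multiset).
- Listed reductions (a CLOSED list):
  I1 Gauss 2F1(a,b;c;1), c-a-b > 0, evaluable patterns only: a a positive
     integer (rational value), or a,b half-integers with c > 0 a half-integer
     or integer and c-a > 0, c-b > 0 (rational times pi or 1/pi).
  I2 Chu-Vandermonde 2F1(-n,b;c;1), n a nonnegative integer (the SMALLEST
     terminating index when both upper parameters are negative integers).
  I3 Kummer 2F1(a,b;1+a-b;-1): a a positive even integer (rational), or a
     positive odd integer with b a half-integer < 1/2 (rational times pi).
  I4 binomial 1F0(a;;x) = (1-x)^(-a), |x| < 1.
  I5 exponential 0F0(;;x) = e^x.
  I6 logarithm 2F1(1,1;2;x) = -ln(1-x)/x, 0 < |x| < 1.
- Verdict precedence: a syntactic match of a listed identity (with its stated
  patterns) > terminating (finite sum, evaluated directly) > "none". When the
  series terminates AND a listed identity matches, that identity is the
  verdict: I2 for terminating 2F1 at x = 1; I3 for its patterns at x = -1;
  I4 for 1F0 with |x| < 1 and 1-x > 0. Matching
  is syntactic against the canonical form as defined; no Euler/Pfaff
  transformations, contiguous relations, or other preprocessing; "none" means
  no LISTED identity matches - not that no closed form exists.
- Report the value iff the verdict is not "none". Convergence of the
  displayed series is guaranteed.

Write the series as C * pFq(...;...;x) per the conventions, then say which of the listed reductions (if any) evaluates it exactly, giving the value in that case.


Classification (C = -5): 2F1 with upper {-3/2, 5}, lower {15/2}, argument x = -1. Verdict: Kummer's theorem (I3) applies (x = -1; c = 15/2 equals 1+a-b for upper {-3/2, 5}: listed pattern). Hence: (-225225/65536) * pi.

First insight: t_0 being -5, the running product (prefactor -5) telescopes to a rising factorial.
Adjacent-term ratio: r(k) = (-1) * (k-3/2) (k+5) / [(k+15/2) (k+1)] ; factor over Q: parameters, x = (-1), and C = -5.


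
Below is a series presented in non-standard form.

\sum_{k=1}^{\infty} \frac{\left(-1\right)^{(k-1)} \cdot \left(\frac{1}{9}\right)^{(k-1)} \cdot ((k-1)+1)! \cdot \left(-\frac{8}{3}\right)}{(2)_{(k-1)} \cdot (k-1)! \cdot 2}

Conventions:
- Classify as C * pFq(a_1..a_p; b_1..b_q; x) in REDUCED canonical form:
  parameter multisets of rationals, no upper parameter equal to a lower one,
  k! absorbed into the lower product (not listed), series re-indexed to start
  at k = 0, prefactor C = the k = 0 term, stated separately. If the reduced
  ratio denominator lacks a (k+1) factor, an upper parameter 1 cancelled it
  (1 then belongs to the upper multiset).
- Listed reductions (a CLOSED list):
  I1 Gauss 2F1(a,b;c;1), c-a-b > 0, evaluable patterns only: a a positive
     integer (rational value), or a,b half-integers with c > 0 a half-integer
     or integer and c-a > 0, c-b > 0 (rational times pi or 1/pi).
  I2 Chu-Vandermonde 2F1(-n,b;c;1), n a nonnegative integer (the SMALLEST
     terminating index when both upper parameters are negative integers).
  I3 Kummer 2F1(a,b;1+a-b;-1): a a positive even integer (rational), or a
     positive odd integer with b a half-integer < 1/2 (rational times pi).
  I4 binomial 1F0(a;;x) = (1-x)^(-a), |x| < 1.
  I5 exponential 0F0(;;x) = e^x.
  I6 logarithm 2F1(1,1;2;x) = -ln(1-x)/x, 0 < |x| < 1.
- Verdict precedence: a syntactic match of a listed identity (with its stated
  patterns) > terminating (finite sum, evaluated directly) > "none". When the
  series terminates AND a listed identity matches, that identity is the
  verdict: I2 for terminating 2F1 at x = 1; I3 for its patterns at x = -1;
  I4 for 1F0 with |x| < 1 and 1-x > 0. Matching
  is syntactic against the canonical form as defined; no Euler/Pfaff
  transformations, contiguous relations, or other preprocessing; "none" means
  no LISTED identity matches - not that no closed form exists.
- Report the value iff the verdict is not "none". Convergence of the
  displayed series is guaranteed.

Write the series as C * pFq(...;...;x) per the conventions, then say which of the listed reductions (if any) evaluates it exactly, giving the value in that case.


At argument -\frac{1}{9}: a 0F0 with upper {-}, lower {-}, scaled by C = -\frac{4}{3}. Verdict (x = -\frac{1}{9}): exponential (I5) applies (the 0F0 exponential series at x = -\frac{1}{9}). Hence: \left(-\frac{4}{3}\right) \cdot e^{-\frac{1}{9}}.

First insight: t_0 being -\frac{4}{3}, the (-1)^k factor (C = -4/3) folds into the argument's sign.
Ratio: r(k) = -\frac{1}{9} * 1 / [(k+1)] - rational in k. x = -\frac{1}{9}; t_0 = -\frac{4}{3}; negate the roots.


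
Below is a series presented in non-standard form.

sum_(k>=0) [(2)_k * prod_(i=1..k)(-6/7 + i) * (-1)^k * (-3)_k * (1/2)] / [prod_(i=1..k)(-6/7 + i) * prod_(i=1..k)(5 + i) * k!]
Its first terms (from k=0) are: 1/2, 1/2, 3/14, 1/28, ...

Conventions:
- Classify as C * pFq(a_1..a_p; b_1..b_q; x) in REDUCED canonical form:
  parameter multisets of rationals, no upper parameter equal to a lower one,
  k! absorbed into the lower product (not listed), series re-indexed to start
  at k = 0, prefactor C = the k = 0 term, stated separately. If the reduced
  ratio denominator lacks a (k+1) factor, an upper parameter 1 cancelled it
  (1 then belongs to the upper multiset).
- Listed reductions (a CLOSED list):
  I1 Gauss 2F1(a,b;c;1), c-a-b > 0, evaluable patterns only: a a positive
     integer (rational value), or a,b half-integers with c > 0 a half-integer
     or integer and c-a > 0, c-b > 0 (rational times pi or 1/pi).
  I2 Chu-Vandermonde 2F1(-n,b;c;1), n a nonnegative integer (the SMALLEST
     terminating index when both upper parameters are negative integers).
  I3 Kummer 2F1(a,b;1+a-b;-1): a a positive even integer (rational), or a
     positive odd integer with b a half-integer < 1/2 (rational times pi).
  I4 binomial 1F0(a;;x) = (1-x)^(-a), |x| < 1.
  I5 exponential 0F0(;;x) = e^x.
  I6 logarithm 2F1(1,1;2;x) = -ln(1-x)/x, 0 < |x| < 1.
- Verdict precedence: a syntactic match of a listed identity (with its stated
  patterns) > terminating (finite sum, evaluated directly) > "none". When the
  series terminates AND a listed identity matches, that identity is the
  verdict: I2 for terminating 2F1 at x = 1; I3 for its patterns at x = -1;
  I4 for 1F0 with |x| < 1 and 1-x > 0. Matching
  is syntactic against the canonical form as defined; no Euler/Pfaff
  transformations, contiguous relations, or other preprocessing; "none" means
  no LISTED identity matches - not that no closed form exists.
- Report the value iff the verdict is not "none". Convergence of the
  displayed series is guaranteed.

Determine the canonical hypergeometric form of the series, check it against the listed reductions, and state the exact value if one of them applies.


First insight: t_0 = 1/2 here, and the lower running product (C = 1/2, x = -1) is a rising factorial.
Ratio: r(k) = (-1) * (k-3) (k+2) / [(k+6) (k+1)] - poly over poly, x = (-1) from leading terms; C = 1/2 at k = 0.

Classification (C = 1/2): 2F1 with upper {-3, 2}, lower {6}, argument x = -1. Verdict at x = -1: Kummer's theorem (I3) matches (x = -1; c = 6 equals 1+a-b for upper {-3, 2}: listed pattern). Its exact value is 5/4.


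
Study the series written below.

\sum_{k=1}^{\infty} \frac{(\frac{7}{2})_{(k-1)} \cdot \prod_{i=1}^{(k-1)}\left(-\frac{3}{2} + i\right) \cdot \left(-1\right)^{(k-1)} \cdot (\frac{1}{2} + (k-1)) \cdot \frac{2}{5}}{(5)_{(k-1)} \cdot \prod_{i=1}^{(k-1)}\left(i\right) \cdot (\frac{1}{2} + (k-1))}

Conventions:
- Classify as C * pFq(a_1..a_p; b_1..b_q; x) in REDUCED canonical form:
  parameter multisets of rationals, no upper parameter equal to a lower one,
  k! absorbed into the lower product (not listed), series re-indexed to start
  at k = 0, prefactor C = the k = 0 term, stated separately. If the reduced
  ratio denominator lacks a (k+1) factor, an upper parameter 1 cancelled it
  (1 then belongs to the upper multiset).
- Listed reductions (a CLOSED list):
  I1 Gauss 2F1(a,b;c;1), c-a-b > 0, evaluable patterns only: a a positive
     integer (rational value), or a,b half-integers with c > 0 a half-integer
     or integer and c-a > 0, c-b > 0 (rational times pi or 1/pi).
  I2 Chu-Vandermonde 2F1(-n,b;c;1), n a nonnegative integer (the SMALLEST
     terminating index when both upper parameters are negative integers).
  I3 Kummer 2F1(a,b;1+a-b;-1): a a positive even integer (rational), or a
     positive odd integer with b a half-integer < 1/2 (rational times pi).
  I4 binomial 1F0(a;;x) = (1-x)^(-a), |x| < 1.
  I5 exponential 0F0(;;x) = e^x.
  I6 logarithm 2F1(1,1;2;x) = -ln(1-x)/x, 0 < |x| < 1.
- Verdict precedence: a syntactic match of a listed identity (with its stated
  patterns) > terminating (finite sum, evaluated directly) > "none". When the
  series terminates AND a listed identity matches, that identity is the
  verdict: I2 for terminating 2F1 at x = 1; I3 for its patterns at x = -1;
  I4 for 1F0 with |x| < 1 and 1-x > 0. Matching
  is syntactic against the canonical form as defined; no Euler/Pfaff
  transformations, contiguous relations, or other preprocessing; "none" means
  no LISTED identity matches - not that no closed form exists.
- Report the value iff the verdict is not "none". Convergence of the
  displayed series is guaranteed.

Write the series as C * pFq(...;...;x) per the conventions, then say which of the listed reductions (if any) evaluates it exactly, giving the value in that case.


First insight: t_0 being \frac{2}{5}, the running product (C = 2/5, x = -1) telescopes to a rising factorial.
Step ratio: r(k) = -1 * (k-\frac{1}{2}) (k+\frac{7}{2}) / [(k+5) (k+1)] - poly over poly, x = -1 from leading terms; C = \frac{2}{5} at k = 0.

This is \frac{2}{5} * 2F1(-\frac{1}{2}, \frac{7}{2}; 5; -1) in reduced canonical form. Verdict: none - at argument -1 the multisets {-\frac{1}{2}, \frac{7}{2}} ; {5} match no listed identity.


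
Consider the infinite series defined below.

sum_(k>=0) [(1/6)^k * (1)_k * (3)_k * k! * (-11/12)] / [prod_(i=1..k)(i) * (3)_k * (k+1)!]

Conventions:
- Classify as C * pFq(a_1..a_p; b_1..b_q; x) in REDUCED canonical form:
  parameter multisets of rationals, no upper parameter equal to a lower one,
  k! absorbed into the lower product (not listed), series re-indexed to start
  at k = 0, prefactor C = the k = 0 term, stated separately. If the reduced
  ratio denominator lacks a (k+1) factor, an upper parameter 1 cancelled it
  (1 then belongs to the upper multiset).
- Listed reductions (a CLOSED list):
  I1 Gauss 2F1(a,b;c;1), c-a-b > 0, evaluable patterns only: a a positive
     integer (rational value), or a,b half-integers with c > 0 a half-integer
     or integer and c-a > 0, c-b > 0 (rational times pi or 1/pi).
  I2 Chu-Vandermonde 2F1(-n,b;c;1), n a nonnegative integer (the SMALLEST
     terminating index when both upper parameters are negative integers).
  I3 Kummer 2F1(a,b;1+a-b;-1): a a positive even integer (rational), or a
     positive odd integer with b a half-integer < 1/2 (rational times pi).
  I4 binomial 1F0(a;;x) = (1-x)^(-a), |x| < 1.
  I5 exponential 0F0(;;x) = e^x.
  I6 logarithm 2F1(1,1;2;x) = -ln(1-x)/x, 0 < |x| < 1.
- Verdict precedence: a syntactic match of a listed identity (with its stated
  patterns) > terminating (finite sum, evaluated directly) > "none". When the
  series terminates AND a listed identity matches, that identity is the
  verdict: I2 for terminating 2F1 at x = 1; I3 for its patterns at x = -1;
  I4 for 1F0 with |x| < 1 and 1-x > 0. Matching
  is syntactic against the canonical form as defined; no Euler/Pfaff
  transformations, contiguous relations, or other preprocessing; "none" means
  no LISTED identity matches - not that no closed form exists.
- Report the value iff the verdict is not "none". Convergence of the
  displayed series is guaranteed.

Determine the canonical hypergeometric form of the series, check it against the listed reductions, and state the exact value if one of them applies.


With C = -11/12: the canonical form is 2F1(1, 1; 2; 1/6). Verdict: this is logarithm (I6) (the logarithm: parameters (1,1;2), x = 1/6). Hence: (11/2) * ln(5/6).

The tell: x = (1/6) and the product of the first k integers (C = -11/12, x = 1/6) is k!.
Ratio: r(k) = (1/6) * (k+1) (k+1) / [(k+2) (k+1)] - rational; roots negated = parameters, x = (1/6), C = -11/12.


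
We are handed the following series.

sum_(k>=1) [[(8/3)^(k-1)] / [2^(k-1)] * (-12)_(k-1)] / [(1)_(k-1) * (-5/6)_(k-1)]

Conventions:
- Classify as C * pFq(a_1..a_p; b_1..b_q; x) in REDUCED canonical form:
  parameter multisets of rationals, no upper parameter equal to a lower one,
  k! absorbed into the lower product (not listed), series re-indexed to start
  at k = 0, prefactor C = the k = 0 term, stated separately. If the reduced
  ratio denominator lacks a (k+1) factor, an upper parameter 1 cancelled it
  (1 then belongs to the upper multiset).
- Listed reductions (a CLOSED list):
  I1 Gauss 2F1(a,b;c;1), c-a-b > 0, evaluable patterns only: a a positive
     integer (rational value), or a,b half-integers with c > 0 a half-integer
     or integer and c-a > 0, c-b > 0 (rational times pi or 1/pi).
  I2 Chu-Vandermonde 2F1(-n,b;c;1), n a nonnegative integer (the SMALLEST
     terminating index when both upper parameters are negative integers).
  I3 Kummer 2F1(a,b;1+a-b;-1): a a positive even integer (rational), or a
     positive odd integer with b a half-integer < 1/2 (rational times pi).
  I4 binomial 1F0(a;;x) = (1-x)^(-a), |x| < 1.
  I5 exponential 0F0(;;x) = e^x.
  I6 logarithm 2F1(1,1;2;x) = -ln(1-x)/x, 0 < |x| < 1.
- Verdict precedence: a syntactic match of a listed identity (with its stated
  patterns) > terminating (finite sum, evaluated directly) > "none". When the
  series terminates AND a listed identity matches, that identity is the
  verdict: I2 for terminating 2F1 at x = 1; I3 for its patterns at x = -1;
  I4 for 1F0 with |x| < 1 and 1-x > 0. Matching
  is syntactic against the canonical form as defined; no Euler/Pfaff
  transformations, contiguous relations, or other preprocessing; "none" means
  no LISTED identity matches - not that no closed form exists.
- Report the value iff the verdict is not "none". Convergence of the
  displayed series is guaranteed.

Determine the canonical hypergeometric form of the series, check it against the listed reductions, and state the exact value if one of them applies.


x = 4/3 here; the reduced form reads 1F1, upper {-12}, lower {-5/6}, C = 1. Verdict: terminating - no listed pattern fits, but -12 in the upper list cuts the series at k = 12; direct evaluation. Value: 1462718436749861/40752760173125.

Structural cue: from the first term 1: (1)_k (prefactor 1) is k! itself.
Adjacent-term ratio: r(k) = (4/3) * (k-12) / [(k-5/6) (k+1)] - rational in k. x = (4/3); t_0 = 1; negate the roots.


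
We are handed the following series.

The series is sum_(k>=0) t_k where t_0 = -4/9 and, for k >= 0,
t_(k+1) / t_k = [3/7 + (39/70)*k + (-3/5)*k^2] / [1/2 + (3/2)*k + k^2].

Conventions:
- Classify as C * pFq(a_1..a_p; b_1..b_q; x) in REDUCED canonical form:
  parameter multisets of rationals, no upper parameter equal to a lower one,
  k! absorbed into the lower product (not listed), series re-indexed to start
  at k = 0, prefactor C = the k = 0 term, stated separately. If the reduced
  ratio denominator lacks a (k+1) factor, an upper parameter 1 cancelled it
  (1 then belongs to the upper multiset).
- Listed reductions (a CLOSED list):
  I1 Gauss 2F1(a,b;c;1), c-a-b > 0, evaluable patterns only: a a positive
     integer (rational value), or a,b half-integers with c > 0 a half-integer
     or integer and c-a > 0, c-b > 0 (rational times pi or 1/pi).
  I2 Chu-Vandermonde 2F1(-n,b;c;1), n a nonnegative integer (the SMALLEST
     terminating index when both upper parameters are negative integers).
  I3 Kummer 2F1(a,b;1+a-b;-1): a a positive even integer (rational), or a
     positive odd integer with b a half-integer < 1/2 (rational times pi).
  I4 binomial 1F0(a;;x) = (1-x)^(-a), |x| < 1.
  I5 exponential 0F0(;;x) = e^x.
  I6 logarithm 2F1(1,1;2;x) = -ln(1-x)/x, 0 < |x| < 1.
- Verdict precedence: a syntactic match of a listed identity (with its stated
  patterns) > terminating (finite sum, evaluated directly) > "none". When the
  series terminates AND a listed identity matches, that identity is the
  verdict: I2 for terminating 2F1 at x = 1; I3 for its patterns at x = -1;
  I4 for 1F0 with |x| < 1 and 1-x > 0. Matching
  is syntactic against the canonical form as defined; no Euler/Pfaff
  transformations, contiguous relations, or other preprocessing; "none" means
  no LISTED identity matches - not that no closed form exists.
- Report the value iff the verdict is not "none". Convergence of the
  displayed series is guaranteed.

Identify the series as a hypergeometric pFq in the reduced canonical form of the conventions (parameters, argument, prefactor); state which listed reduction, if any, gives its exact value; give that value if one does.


Canonical form: C = -4/9 times 1F0 with upper {-10/7}, lower {-}, x = -3/5. Verdict at x = -3/5: the I4 binomial reduction matches (the 1F0 binomial series: exponent 10/7, x = -3/5). Hence: (-4/9) * (8/5)^(10/7).

The tell: x = (-3/5) and factor the ratio over Q (C = -4/9, x = -3/5): negated roots = parameters.
Term ratio: r(k) = (-3/5) * (k-10/7) / [(k+1)] - rational in k, leading ratio (-3/5); with t_0 = -4/9, classification follows.


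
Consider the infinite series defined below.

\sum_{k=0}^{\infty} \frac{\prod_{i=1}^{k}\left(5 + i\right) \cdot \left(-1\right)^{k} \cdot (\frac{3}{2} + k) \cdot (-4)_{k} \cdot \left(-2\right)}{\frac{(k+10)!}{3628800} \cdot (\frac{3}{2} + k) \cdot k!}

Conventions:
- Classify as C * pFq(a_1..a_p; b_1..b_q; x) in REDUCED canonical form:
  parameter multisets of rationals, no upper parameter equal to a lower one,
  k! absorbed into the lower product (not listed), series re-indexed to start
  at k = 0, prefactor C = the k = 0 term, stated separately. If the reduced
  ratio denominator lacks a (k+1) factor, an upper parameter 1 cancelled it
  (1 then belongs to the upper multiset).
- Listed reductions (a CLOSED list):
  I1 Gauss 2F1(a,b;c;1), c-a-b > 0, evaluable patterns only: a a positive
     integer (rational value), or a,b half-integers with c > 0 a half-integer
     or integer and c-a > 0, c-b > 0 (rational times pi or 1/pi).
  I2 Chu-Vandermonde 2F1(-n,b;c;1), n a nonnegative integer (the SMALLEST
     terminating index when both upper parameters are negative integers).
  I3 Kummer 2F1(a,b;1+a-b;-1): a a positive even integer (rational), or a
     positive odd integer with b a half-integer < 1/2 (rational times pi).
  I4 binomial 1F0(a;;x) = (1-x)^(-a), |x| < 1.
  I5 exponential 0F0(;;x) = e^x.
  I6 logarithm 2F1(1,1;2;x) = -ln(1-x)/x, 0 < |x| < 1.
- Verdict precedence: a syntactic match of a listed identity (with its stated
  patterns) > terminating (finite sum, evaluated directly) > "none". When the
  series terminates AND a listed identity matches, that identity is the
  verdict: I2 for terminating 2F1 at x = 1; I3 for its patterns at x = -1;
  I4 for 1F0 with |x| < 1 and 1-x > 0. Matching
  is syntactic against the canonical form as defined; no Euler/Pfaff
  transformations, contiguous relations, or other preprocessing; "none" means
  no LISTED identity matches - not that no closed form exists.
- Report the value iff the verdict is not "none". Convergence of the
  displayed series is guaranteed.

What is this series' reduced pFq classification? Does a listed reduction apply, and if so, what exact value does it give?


The series (x = -1) is 2F1: upper {-4, 6}, lower {11}, prefactor -2. Verdict (x = -1): the Kummer evaluation I3 applies (x = -1; c = 11 equals 1+a-b for upper {-4, 6}: listed pattern). Exact value: -12.

Structural cue: from the first term -2: the denominator's factorial ratio (prefactor -2) is a lower Pochhammer.
Consecutive-term ratio: r(k) = -1 * (k-4) (k+6) / [(k+11) (k+1)] ; factor over Q: parameters, x = -1, and C = -2.


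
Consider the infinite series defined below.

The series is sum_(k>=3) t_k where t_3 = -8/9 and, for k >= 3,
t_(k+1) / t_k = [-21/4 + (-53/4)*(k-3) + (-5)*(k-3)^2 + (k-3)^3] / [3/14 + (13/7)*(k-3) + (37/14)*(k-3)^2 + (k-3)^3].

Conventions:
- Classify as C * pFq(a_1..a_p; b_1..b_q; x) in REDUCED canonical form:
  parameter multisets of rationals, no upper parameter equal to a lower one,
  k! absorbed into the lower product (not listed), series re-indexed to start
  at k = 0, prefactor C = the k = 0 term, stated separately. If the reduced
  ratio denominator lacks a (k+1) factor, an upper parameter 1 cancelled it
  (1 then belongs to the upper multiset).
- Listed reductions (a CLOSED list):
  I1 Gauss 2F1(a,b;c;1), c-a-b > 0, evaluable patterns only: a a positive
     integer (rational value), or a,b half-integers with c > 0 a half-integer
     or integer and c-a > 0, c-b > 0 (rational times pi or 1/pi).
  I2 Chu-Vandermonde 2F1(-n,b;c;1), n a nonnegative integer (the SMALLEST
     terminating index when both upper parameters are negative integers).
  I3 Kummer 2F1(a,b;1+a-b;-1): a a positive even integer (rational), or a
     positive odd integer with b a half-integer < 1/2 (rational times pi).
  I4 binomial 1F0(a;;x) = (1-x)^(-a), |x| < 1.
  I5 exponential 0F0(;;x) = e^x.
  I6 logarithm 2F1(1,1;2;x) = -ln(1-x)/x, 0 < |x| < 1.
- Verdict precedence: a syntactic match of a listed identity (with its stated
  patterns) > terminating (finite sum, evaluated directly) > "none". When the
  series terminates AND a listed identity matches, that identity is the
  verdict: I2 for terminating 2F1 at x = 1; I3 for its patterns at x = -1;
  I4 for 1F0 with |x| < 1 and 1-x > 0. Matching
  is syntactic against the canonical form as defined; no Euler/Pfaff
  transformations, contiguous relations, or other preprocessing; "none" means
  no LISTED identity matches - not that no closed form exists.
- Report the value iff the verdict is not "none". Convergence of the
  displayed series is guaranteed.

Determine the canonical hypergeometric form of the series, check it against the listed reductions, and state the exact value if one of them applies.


The series (x = 1) is 2F1: upper {-7, 1/2}, lower {1/7}, prefactor -8/9. Verdict (x = 1): the Chu-Vandermonde identity I2 applies (terminating 2F1 at x = 1 with n = 7, b = 1/2, c = 1/7). Its exact value is 74288045/126415872.

First insight: t_0 = -8/9 here, and cancel k + 3/2 from the displayed ratio first; then prefactor -8/9.
Step ratio: r(k) = 1 * (k-7) (k+1/2) / [(k+1/7) (k+1)] - rational in k, leading ratio 1; with t_0 = -8/9, classification follows.


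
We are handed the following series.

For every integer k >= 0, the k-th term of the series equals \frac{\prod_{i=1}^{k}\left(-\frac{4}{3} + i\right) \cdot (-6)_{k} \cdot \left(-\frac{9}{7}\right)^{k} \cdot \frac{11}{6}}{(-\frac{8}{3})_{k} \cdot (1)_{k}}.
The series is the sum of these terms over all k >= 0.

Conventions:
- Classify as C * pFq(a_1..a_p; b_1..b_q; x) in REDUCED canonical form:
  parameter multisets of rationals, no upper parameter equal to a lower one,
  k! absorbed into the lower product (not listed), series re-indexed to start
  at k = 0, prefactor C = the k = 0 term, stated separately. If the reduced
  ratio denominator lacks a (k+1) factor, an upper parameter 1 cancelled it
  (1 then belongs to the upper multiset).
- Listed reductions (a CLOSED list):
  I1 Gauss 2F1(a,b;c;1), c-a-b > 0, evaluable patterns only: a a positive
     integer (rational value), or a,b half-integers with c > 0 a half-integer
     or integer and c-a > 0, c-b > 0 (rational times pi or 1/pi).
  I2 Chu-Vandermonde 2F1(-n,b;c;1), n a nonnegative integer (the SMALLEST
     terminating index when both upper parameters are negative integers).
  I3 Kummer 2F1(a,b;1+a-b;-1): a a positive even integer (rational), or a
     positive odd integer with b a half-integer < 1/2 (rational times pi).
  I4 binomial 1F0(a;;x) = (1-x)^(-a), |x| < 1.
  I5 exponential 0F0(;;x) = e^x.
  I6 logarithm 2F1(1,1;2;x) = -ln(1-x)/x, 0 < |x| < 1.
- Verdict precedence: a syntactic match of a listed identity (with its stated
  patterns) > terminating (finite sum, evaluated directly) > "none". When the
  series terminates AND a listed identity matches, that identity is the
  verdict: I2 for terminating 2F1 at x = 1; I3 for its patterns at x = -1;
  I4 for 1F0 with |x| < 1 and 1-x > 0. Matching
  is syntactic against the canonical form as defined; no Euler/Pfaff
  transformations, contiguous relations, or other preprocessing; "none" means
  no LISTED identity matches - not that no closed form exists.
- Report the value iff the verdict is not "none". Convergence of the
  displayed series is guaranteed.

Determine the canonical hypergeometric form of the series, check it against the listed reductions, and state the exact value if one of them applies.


With C = \frac{11}{6}: the canonical form is 2F1(-6, -\frac{1}{3}; -\frac{8}{3}; -\frac{9}{7}). Verdict: terminating - upper -6 stops the sum at k = 6; the 7 terms are added exactly. Exact value: \frac{168033503}{705894}.

Structural cue: x = -\frac{9}{7} and (1)_k (C = 11/6, x = -9/7) is k! itself.
Step ratio: r(k) = -\frac{9}{7} * (k-6) (k-\frac{1}{3}) / [(k-\frac{8}{3}) (k+1)] - rational; roots negated = parameters, x = -\frac{9}{7}, C = \frac{11}{6}.


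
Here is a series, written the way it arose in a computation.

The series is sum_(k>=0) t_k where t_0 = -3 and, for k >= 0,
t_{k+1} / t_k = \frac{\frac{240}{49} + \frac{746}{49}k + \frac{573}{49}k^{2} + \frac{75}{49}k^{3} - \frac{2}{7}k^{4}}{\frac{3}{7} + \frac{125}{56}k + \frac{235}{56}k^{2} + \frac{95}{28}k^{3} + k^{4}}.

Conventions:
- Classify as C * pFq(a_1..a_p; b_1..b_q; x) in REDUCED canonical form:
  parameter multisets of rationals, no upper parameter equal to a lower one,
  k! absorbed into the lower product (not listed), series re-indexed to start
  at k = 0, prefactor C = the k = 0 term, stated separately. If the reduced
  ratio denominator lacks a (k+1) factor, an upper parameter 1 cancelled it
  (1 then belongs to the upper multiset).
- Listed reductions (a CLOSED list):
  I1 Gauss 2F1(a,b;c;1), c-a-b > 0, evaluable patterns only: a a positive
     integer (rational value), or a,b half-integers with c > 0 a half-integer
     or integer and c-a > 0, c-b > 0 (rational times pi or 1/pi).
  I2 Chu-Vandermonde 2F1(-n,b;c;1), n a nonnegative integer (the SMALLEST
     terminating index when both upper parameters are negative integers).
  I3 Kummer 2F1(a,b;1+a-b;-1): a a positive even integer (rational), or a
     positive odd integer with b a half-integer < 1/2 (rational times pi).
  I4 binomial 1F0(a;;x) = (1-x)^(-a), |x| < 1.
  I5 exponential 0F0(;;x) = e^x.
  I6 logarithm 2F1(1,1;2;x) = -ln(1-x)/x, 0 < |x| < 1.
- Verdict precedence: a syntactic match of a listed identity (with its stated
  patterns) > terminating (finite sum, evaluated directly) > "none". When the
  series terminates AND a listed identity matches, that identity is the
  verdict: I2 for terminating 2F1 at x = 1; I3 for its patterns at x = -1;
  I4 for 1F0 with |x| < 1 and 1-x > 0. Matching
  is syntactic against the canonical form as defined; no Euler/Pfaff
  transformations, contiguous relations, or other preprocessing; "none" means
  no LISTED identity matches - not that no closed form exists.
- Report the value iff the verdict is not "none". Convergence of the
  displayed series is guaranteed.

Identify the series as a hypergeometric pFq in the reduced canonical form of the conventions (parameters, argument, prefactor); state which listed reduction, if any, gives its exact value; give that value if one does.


Classification (C = -3): 2F1 with upper {-10, 3}, lower {\frac{3}{4}}, argument x = -\frac{2}{7}. Verdict: terminating - upper parameter -10 makes this a finite sum (last index 10), evaluated exactly. Value: -\frac{1796783030785040841}{3830518890401203}.

Key observation: t_0 = -3 here, and the ratio is unreduced: k + 1/2 divides both sides (C = -3).
Term ratio: r(k) = -\frac{2}{7} * (k-10) (k+3) / [(k+\frac{3}{4}) (k+1)] - poly over poly, x = -\frac{2}{7} from leading terms; C = -3 at k = 0.
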